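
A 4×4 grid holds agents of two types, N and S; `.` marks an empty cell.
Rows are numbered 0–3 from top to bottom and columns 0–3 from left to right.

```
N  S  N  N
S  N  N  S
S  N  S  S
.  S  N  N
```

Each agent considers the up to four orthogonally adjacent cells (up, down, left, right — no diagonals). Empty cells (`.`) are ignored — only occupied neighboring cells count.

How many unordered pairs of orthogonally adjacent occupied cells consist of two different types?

14

Scan each occupied cell's neighbors to the right and below so each pair is counted once.
Row 0: N(0,0)–S(0,1)≠ N(0,0)–S(1,0)≠ S(0,1)–N(0,2)≠ S(0,1)–N(1,1)≠ N(0,2)–N(0,3)= N(0,2)–N(1,2)= N(0,3)–S(1,3)≠  → 5/7 unlike.
Row 1: S(1,0)–N(1,1)≠ S(1,0)–S(2,0)= N(1,1)–N(1,2)= N(1,1)–N(2,1)= N(1,2)–S(1,3)≠ N(1,2)–S(2,2)≠ S(1,3)–S(2,3)=  → 3/7 unlike.
Row 2: S(2,0)–N(2,1)≠ N(2,1)–S(2,2)≠ N(2,1)–S(3,1)≠ S(2,2)–S(2,3)= S(2,2)–N(3,2)≠ S(2,3)–N(3,3)≠  → 5/6 unlike.
Row 3: S(3,1)–N(3,2)≠ N(3,2)–N(3,3)=  → 1/2 unlike.
Total adjacent occupied pairs: 22; unlike-type pairs: 14.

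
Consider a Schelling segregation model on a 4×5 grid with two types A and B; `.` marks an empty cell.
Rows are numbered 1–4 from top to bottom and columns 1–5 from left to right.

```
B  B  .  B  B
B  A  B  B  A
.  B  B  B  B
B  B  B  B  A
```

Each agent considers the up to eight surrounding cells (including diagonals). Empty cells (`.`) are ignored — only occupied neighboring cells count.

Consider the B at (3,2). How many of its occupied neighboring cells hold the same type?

Occupied neighbors of (3,2): (2,1)=B, (2,2)=A, (2,3)=B, (3,3)=B, (4,1)=B, (4,2)=B, (4,3)=B.
Same type (B): 6 of 7.

6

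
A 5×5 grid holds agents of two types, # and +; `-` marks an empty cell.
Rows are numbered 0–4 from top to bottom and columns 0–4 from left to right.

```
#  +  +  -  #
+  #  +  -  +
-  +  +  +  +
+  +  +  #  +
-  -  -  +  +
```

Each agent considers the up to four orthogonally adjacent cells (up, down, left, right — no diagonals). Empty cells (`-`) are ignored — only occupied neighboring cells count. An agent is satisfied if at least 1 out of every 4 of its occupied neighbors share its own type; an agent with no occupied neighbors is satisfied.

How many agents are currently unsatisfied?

5

Row 0: (0,0)# 0/2 ✗ · (0,1)+ 1/3 ✓ · (0,2)+ 2/2 ✓ · (0,4)# 0/1 ✗
Row 1: (1,0)+ 0/2 ✗ · (1,1)# 0/4 ✗ · (1,2)+ 2/3 ✓ · (1,4)+ 1/2 ✓
Row 2: (2,1)+ 2/3 ✓ · (2,2)+ 4/4 ✓ · (2,3)+ 2/3 ✓ · (2,4)+ 3/3 ✓
Row 3: (3,0)+ 1/1 ✓ · (3,1)+ 3/3 ✓ · (3,2)+ 2/3 ✓ · (3,3)# 0/4 ✗ · (3,4)+ 2/3 ✓
Row 4: (4,3)+ 1/2 ✓ · (4,4)+ 2/2 ✓
Unsatisfied: (0,0), (0,4), (1,0), (1,1), (3,3) — 5 in total.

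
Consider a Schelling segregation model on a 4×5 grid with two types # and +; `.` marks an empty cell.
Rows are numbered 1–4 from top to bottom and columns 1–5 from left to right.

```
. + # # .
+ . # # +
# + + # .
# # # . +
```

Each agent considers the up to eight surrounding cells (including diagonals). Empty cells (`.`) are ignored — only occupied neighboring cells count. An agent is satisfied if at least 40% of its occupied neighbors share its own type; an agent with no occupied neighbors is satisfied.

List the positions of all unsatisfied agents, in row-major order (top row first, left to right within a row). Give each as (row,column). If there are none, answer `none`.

(1,2)+ 1/3 unhappy
(1,3)# 3/4 ok
(1,4)# 3/4 ok
(2,1)+ 2/3 ok
(2,3)# 4/7 ok
(2,4)# 4/6 ok
(2,5)+ 0/3 unhappy
(3,1)# 2/4 ok
(3,2)+ 2/7 unhappy
(3,3)+ 1/6 unhappy
(3,4)# 3/6 ok
(4,1)# 2/3 ok
(4,2)# 3/5 ok
(4,3)# 2/4 ok
(4,5)+ 0/1 unhappy

(1,2), (2,5), (3,2), (3,3), (4,5)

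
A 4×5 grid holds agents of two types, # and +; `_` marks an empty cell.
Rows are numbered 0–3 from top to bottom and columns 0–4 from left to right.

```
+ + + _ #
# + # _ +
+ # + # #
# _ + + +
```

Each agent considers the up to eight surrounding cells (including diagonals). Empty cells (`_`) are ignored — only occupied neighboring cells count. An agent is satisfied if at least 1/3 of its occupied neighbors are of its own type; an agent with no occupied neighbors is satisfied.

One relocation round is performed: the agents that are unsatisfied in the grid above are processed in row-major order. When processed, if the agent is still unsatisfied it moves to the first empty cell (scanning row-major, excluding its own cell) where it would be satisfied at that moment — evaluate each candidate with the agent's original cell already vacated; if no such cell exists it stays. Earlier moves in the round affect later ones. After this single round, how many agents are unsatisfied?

1

Initially unsatisfied (in order): (0,4), (1,0), (1,4), (2,0), (2,3), (2,4).
  (0,4) → (0,3).
  (1,0) → (0,4).
  (1,4) → (1,0).
  (2,0): now satisfied by earlier moves; stays.
  (2,3): now satisfied by earlier moves; stays.
  (2,4): now satisfied by earlier moves; stays.
Resulting grid:
+ + + # #
+ + # _ _
+ # + # #
# _ + + +
Unsatisfied now: (2,1).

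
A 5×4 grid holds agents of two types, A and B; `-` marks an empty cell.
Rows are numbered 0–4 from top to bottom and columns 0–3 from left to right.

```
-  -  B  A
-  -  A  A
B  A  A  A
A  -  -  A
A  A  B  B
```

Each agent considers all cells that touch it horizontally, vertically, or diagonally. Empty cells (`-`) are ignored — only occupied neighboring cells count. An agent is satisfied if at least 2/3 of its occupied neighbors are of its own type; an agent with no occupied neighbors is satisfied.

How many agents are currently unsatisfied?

Row 0: (0,2)B 0/3 ✗ · (0,3)A 2/3 ✓
Row 1: (1,2)A 5/6 ✓ · (1,3)A 4/5 ✓
Row 2: (2,0)B 0/2 ✗ · (2,1)A 3/4 ✓ · (2,2)A 5/5 ✓ · (2,3)A 4/4 ✓
Row 3: (3,0)A 3/4 ✓ · (3,3)A 2/4 ✗
Row 4: (4,0)A 2/2 ✓ · (4,1)A 2/3 ✓ · (4,2)B 1/3 ✗ · (4,3)B 1/2 ✗
Unsatisfied: (0,2), (2,0), (3,3), (4,2), (4,3) — 5 in total.

5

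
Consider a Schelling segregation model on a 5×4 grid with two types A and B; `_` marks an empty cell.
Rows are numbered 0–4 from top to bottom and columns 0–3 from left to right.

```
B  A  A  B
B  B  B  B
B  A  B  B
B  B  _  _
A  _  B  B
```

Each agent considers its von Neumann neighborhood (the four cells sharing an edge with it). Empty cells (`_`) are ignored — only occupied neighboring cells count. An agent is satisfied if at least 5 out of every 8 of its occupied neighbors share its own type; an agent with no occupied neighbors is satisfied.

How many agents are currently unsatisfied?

8

(0,0)B 1/2 unhappy
(0,1)A 1/3 unhappy
(0,2)A 1/3 unhappy
(0,3)B 1/2 unhappy
(1,0)B 3/3 ok
(1,1)B 2/4 unhappy
(1,2)B 3/4 ok
(1,3)B 3/3 ok
(2,0)B 2/3 ok
(2,1)A 0/4 unhappy
(2,2)B 2/3 ok
(2,3)B 2/2 ok
(3,0)B 2/3 ok
(3,1)B 1/2 unhappy
(4,0)A 0/1 unhappy
(4,2)B 1/1 ok
(4,3)B 1/1 ok
Unsatisfied: (0,0), (0,1), (0,2), (0,3), (1,1), (2,1), (3,1), (4,0) — 8 in total.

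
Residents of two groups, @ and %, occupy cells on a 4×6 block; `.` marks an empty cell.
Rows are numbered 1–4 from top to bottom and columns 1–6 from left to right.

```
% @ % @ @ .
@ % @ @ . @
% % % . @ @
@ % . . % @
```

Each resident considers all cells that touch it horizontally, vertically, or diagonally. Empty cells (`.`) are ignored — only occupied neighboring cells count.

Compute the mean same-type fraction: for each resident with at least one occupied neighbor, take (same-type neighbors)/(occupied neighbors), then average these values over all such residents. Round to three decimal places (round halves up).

0.544

(1,1)% 1/3
(1,2)@ 2/5
(1,3)% 1/5
(1,4)@ 3/4
(1,5)@ 3/3
(2,1)@ 1/5
(2,2)% 5/8
(2,3)@ 3/7
(2,4)@ 4/6
(2,6)@ 3/3
(3,1)% 3/5
(3,2)% 4/7
(3,3)% 3/5
(3,5)@ 4/5
(3,6)@ 3/4
(4,1)@ 0/3
(4,2)% 3/4
(4,5)% 0/3
(4,6)@ 2/3
Sum over 19 residents: 1/3 + 2/5 + 1/5 + 3/4 + 3/3 + 1/5 + 5/8 + 3/7 + 4/6 + 3/3 + 3/5 + 4/7 + 3/5 + 4/5 + 3/4 + 0/3 + 3/4 + 0/3 + 2/3 = 1241/120; mean = 1241/120 ÷ 19 = 1241/2280 = 0.544298… → 0.544.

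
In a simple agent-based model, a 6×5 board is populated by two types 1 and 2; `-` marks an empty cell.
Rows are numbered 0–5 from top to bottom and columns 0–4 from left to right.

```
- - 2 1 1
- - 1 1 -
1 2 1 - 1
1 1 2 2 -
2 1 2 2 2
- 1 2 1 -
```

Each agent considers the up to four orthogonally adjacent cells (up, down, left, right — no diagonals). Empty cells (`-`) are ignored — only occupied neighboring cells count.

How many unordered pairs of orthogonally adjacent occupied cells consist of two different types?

13

Scan each occupied cell's neighbors to the right and below so each pair is counted once.
From row 0: 2 unlike of 4 pairs (running 2/4).
From row 1: 0 unlike of 2 pairs (running 2/6).
From row 2: 4 unlike of 5 pairs (running 6/11).
From row 3: 2 unlike of 7 pairs (running 8/18).
From row 4: 3 unlike of 7 pairs (running 11/25).
From row 5: 2 unlike of 2 pairs (running 13/27).
Total adjacent occupied pairs: 27; unlike-type pairs: 13.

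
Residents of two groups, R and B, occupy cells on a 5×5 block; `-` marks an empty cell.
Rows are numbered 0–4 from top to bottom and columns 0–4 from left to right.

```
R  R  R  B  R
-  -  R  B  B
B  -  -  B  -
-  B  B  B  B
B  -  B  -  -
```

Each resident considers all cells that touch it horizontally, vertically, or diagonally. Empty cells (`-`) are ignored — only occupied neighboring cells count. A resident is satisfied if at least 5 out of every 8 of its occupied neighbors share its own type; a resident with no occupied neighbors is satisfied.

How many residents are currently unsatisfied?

Row 0: (0,0)R 1/1 satisfied · (0,1)R 3/3 satisfied · (0,2)R 2/4 not · (0,3)B 2/5 not · (0,4)R 0/3 not
Row 1: (1,2)R 2/5 not · (1,3)B 3/6 not · (1,4)B 3/4 satisfied
Row 2: (2,0)B 1/1 satisfied · (2,3)B 5/6 satisfied
Row 3: (3,1)B 4/4 satisfied · (3,2)B 4/4 satisfied · (3,3)B 4/4 satisfied · (3,4)B 2/2 satisfied
Row 4: (4,0)B 1/1 satisfied · (4,2)B 3/3 satisfied
Unsatisfied: (0,2), (0,3), (0,4), (1,2), (1,3) — 5 in total.

5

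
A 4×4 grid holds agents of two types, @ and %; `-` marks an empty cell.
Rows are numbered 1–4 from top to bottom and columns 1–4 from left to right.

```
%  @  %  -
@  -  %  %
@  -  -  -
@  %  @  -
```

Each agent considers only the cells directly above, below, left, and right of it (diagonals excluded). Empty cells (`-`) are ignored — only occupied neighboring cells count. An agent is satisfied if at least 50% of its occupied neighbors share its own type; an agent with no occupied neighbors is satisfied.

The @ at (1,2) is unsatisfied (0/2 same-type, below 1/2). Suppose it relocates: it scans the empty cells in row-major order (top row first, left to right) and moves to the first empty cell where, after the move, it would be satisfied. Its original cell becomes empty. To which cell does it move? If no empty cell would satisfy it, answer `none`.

Vacating (1,2). Empty cells in order:
  (1,4): 0/2 same-type → still unsatisfied.
  (2,2): 1/2 same-type → satisfied — stop here.

(2,2)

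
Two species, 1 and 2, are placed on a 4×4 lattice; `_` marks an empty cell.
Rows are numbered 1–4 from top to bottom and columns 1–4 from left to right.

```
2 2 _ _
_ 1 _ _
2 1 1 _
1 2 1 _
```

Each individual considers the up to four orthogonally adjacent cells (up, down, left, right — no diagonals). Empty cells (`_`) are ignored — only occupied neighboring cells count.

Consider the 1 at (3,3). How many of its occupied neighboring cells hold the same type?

2

Occupied neighbors of (3,3): (4,3)=1, (3,2)=1.
Same type (1): 2 of 2.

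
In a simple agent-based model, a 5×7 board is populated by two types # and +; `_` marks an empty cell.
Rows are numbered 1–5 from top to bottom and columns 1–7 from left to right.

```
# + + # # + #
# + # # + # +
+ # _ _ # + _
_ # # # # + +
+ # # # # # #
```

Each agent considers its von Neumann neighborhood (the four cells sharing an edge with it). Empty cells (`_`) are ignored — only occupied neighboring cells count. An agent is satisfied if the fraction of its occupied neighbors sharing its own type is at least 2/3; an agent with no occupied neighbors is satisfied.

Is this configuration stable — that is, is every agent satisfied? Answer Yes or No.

No

(1,1)# 1/2 ✗
(1,2)+ 2/3 ✓
(1,3)+ 1/3 ✗
(1,4)# 2/3 ✓
(1,5)# 1/3 ✗
(1,6)+ 0/3 ✗
(1,7)# 0/2 ✗
(2,1)# 1/3 ✗
(2,2)+ 1/4 ✗
(2,3)# 1/3 ✗
(2,4)# 2/3 ✓
(2,5)+ 0/4 ✗
(2,6)# 0/4 ✗
(2,7)+ 0/2 ✗
(3,1)+ 0/2 ✗
(3,2)# 1/3 ✗
(3,5)# 1/3 ✗
(3,6)+ 1/3 ✗
(4,2)# 3/3 ✓
(4,3)# 3/3 ✓
(4,4)# 3/3 ✓
(4,5)# 3/4 ✓
(4,6)+ 2/4 ✗
(4,7)+ 1/2 ✗
(5,1)+ 0/1 ✗
(5,2)# 2/3 ✓
(5,3)# 3/3 ✓
(5,4)# 3/3 ✓
(5,5)# 3/3 ✓
(5,6)# 2/3 ✓
(5,7)# 1/2 ✗
For instance (1,1) has only 1/2 same-type neighbors, below 2/3.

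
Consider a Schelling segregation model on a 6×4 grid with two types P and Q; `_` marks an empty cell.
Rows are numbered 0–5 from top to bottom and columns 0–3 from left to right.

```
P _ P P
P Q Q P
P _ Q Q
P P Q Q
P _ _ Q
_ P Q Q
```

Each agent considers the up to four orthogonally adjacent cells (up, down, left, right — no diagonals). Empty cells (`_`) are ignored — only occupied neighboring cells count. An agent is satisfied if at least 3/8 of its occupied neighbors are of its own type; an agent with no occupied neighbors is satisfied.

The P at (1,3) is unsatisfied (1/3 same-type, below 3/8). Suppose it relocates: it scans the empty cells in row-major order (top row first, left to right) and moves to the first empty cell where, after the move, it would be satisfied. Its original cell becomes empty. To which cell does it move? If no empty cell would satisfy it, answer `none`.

(0,1)

Vacating (1,3). Empty cells in order:
  (0,1): 2/3 same-type → satisfied — stop here.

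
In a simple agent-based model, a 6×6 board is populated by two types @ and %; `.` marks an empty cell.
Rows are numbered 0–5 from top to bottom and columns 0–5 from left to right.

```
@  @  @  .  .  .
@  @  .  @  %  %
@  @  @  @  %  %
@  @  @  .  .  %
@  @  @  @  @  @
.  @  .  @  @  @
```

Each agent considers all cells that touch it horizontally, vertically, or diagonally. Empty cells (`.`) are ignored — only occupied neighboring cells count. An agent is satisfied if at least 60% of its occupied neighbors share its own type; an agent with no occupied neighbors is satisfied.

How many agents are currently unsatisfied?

1

Row 0: (0,0)@ 3/3 satisfied · (0,1)@ 4/4 satisfied · (0,2)@ 3/3 satisfied
Row 1: (1,0)@ 5/5 satisfied · (1,1)@ 7/7 satisfied · (1,3)@ 3/5 satisfied · (1,4)% 3/5 satisfied · (1,5)% 3/3 satisfied
Row 2: (2,0)@ 5/5 satisfied · (2,1)@ 7/7 satisfied · (2,2)@ 6/6 satisfied · (2,3)@ 3/5 satisfied · (2,4)% 4/6 satisfied · (2,5)% 4/4 satisfied
Row 3: (3,0)@ 5/5 satisfied · (3,1)@ 8/8 satisfied · (3,2)@ 7/7 satisfied · (3,5)% 2/4 not
Row 4: (4,0)@ 4/4 satisfied · (4,1)@ 6/6 satisfied · (4,2)@ 6/6 satisfied · (4,3)@ 5/5 satisfied · (4,4)@ 5/6 satisfied · (4,5)@ 3/4 satisfied
Row 5: (5,1)@ 3/3 satisfied · (5,3)@ 4/4 satisfied · (5,4)@ 5/5 satisfied · (5,5)@ 3/3 satisfied
Unsatisfied: (3,5) — 1 in total.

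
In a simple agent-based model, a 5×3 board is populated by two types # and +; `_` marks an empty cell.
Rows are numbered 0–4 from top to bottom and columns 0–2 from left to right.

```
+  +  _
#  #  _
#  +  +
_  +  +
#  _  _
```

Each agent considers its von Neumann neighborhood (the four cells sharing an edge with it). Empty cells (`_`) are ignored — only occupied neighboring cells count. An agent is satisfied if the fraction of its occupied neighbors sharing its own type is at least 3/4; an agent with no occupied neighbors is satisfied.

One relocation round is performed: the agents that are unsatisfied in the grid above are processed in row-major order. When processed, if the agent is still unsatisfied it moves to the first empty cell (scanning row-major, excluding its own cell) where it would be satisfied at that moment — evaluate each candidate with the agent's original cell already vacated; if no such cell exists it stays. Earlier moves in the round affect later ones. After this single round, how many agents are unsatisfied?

Initially unsatisfied (in order): (0,0), (0,1), (1,0), (1,1), (2,0), (2,1).
  (0,0) → (0,2).
  (0,1) → (4,2).
  (1,0): now satisfied by earlier moves; stays.
  (1,1) → (0,0).
  (2,0): no empty cell satisfies it; stays.
  (2,1) → (1,2).
Resulting grid:
# _ +
# _ +
# _ +
_ + +
# _ +
All satisfied now.

0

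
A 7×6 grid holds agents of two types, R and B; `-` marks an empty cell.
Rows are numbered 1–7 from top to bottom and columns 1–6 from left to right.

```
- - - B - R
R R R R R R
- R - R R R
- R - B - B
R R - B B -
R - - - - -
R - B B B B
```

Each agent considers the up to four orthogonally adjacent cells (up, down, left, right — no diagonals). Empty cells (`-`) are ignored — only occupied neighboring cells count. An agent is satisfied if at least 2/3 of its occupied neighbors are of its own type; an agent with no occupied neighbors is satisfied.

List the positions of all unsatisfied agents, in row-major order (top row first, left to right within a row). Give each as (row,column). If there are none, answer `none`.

(1,4), (4,4), (4,6)

(1,4)B 0/1 unhappy
(1,6)R 1/1 ok
(2,1)R 1/1 ok
(2,2)R 3/3 ok
(2,3)R 2/2 ok
(2,4)R 3/4 ok
(2,5)R 3/3 ok
(2,6)R 3/3 ok
(3,2)R 2/2 ok
(3,4)R 2/3 ok
(3,5)R 3/3 ok
(3,6)R 2/3 ok
(4,2)R 2/2 ok
(4,4)B 1/2 unhappy
(4,6)B 0/1 unhappy
(5,1)R 2/2 ok
(5,2)R 2/2 ok
(5,4)B 2/2 ok
(5,5)B 1/1 ok
(6,1)R 2/2 ok
(7,1)R 1/1 ok
(7,3)B 1/1 ok
(7,4)B 2/2 ok
(7,5)B 2/2 ok
(7,6)B 1/1 ok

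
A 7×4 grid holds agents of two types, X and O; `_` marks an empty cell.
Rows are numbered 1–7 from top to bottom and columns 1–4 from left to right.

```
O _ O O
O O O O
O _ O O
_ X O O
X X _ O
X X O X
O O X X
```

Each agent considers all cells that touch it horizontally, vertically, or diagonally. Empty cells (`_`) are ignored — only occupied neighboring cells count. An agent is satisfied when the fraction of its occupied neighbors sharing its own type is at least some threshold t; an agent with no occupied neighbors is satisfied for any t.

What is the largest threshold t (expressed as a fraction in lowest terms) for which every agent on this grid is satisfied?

2/7

Row 1: (1,1)O 2/2 · (1,3)O 4/4 · (1,4)O 3/3
Row 2: (2,1)O 3/3 · (2,2)O 6/6 · (2,3)O 6/6 · (2,4)O 5/5
Row 3: (3,1)O 2/3 · (3,3)O 6/7 · (3,4)O 5/5
Row 4: (4,2)X 2/5 · (4,3)O 4/6 · (4,4)O 4/4
Row 5: (5,1)X 4/4 · (5,2)X 4/6 · (5,4)O 3/4
Row 6: (6,1)X 3/5 · (6,2)X 4/7 · (6,3)O 2/7 · (6,4)X 2/4
Row 7: (7,1)O 1/3 · (7,2)O 2/5 · (7,3)X 3/5 · (7,4)X 2/3
The smallest same-type fraction is 2/7 at (6,3), which reduces to 2/7. Any threshold above that leaves this agent unsatisfied.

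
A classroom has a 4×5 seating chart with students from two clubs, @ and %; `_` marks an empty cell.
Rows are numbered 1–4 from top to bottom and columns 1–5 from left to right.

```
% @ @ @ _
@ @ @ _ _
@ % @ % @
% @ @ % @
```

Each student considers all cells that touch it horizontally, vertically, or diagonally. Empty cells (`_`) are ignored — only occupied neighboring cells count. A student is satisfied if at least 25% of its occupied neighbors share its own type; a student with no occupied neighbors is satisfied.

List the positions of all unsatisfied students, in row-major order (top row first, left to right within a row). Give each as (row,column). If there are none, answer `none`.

(1,1)% 0/3 ✗
(1,2)@ 4/5 ✓
(1,3)@ 4/4 ✓
(1,4)@ 2/2 ✓
(2,1)@ 3/5 ✓
(2,2)@ 6/8 ✓
(2,3)@ 5/7 ✓
(3,1)@ 3/5 ✓
(3,2)% 1/8 ✗
(3,3)@ 4/7 ✓
(3,4)% 1/6 ✗
(3,5)@ 1/3 ✓
(4,1)% 1/3 ✓
(4,2)@ 3/5 ✓
(4,3)@ 2/5 ✓
(4,4)% 1/5 ✗
(4,5)@ 1/3 ✓

(1,1), (3,2), (3,4), (4,4)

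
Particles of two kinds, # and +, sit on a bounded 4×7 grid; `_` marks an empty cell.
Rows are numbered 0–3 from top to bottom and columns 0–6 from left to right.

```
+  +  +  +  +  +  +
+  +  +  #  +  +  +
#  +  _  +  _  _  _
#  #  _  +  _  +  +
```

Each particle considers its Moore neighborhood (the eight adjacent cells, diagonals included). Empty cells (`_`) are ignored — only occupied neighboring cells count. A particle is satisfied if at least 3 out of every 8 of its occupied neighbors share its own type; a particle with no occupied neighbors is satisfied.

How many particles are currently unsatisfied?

1

(0,0)+ 3/3 ok
(0,1)+ 5/5 ok
(0,2)+ 4/5 ok
(0,3)+ 4/5 ok
(0,4)+ 4/5 ok
(0,5)+ 5/5 ok
(0,6)+ 3/3 ok
(1,0)+ 4/5 ok
(1,1)+ 6/7 ok
(1,2)+ 6/7 ok
(1,3)# 0/6 unhappy
(1,4)+ 5/6 ok
(1,5)+ 5/5 ok
(1,6)+ 3/3 ok
(2,0)# 2/5 ok
(2,1)+ 3/6 ok
(2,3)+ 3/4 ok
(3,0)# 2/3 ok
(3,1)# 2/3 ok
(3,3)+ 1/1 ok
(3,5)+ 1/1 ok
(3,6)+ 1/1 ok
Unsatisfied: (1,3) — 1 in total.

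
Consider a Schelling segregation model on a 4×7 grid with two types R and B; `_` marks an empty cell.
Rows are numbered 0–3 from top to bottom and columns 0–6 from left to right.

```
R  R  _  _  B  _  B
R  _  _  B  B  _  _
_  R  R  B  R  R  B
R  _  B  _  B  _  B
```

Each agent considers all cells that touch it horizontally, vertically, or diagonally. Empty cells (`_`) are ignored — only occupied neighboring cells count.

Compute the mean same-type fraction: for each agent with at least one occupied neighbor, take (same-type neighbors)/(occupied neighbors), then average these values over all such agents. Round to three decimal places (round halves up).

(0,0)R 2/2
(0,1)R 2/2
(0,4)B 2/2
(0,6)B — no occupied neighbors
(1,0)R 3/3
(1,3)B 3/5
(1,4)B 3/5
(2,1)R 3/4
(2,2)R 1/4
(2,3)B 4/6
(2,4)R 1/5
(2,5)R 1/5
(2,6)B 1/2
(3,0)R 1/1
(3,2)B 1/3
(3,4)B 1/3
(3,6)B 1/2
Sum over 16 agents: 2/2 + 2/2 + 2/2 + 3/3 + 3/5 + 3/5 + 3/4 + 1/4 + 4/6 + 1/5 + 1/5 + 1/2 + 1/1 + 1/3 + 1/3 + 1/2 = 149/15; mean = 149/15 ÷ 16 = 149/240 = 0.620833… → 0.621.

0.621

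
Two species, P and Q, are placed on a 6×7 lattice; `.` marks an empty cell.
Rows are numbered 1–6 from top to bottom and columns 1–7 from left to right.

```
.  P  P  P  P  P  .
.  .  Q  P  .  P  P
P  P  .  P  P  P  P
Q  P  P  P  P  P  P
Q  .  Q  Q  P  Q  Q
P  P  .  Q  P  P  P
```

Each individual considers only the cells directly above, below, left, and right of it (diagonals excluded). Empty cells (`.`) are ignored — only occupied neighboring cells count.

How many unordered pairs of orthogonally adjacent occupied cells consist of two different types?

Scan each occupied cell's neighbors to the right and below so each pair is counted once.
Row 1: P(1,2)–P(1,3)= P(1,3)–P(1,4)= P(1,3)–Q(2,3)≠ P(1,4)–P(1,5)= P(1,4)–P(2,4)= P(1,5)–P(1,6)= P(1,6)–P(2,6)=  → 1/7 unlike.
Row 2: Q(2,3)–P(2,4)≠ P(2,4)–P(3,4)= P(2,6)–P(2,7)= P(2,6)–P(3,6)= P(2,7)–P(3,7)=  → 1/5 unlike.
Row 3: P(3,1)–P(3,2)= P(3,1)–Q(4,1)≠ P(3,2)–P(4,2)= P(3,4)–P(3,5)= P(3,4)–P(4,4)= P(3,5)–P(3,6)= P(3,5)–P(4,5)= P(3,6)–P(3,7)= P(3,6)–P(4,6)= P(3,7)–P(4,7)=  → 1/10 unlike.
Row 4: Q(4,1)–P(4,2)≠ Q(4,1)–Q(5,1)= P(4,2)–P(4,3)= P(4,3)–P(4,4)= P(4,3)–Q(5,3)≠ P(4,4)–P(4,5)= P(4,4)–Q(5,4)≠ P(4,5)–P(4,6)= P(4,5)–P(5,5)= P(4,6)–P(4,7)= P(4,6)–Q(5,6)≠ P(4,7)–Q(5,7)≠  → 5/12 unlike.
Row 5: Q(5,1)–P(6,1)≠ Q(5,3)–Q(5,4)= Q(5,4)–P(5,5)≠ Q(5,4)–Q(6,4)= P(5,5)–Q(5,6)≠ P(5,5)–P(6,5)= Q(5,6)–Q(5,7)= Q(5,6)–P(6,6)≠ Q(5,7)–P(6,7)≠  → 5/9 unlike.
Row 6: P(6,1)–P(6,2)= Q(6,4)–P(6,5)≠ P(6,5)–P(6,6)= P(6,6)–P(6,7)=  → 1/4 unlike.
Total adjacent occupied pairs: 47; unlike-type pairs: 14.

14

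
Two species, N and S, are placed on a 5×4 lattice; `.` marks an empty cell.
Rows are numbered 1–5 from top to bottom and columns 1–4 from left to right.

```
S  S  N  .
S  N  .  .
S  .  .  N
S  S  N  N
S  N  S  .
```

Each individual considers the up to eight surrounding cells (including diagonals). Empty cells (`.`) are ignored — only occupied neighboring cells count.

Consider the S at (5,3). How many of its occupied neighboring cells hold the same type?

1

Occupied neighbors of (5,3): (4,2)=S, (4,3)=N, (4,4)=N, (5,2)=N.
Same type (S): 1 of 4.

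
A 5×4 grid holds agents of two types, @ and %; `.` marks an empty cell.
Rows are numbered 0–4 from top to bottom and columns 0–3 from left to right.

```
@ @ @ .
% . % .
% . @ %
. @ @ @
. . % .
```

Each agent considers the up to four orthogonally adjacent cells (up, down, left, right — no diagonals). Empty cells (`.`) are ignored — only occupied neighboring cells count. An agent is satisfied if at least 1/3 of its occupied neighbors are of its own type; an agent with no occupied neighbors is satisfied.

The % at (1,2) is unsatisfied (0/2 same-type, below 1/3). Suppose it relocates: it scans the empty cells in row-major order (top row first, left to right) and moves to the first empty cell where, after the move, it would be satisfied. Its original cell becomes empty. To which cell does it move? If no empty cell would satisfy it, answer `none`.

Vacating (1,2). Empty cells in order:
  (0,3): 0/1 same-type → still unsatisfied.
  (1,1): 1/2 same-type → satisfied — stop here.

(1,1)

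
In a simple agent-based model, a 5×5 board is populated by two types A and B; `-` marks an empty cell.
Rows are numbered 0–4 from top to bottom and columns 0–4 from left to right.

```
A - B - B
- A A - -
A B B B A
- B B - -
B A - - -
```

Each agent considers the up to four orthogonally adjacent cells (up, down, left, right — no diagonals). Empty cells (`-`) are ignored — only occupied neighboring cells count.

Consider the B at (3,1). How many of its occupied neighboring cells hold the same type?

Occupied neighbors of (3,1): (2,1)=B, (4,1)=A, (3,2)=B.
Same type (B): 2 of 3.

2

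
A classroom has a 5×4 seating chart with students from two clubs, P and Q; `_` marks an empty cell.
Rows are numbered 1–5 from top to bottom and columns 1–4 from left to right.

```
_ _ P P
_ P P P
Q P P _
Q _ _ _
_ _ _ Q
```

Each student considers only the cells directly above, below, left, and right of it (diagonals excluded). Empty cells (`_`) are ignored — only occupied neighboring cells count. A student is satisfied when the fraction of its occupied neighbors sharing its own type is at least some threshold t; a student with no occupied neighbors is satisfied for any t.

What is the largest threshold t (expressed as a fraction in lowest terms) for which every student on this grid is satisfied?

1/2

(1,3)P 2/2
(1,4)P 2/2
(2,2)P 2/2
(2,3)P 4/4
(2,4)P 2/2
(3,1)Q 1/2
(3,2)P 2/3
(3,3)P 2/2
(4,1)Q 1/1
(5,4)Q — no occupied neighbors
The smallest same-type fraction is 1/2 at (3,1), which reduces to 1/2. Any threshold above that leaves this student unsatisfied.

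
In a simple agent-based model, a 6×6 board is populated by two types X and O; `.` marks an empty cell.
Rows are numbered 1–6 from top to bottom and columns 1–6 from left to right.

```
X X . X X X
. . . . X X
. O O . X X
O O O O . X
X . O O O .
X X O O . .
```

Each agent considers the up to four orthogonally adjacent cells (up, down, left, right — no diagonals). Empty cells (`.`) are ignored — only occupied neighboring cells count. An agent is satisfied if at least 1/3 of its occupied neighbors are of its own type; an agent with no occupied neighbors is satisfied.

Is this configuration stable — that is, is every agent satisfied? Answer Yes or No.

Yes

(1,1)X 1/1 ok
(1,2)X 1/1 ok
(1,4)X 1/1 ok
(1,5)X 3/3 ok
(1,6)X 2/2 ok
(2,5)X 3/3 ok
(2,6)X 3/3 ok
(3,2)O 2/2 ok
(3,3)O 2/2 ok
(3,5)X 2/2 ok
(3,6)X 3/3 ok
(4,1)O 1/2 ok
(4,2)O 3/3 ok
(4,3)O 4/4 ok
(4,4)O 2/2 ok
(4,6)X 1/1 ok
(5,1)X 1/2 ok
(5,3)O 3/3 ok
(5,4)O 4/4 ok
(5,5)O 1/1 ok
(6,1)X 2/2 ok
(6,2)X 1/2 ok
(6,3)O 2/3 ok
(6,4)O 2/2 ok
All meet the threshold, so the configuration is stable.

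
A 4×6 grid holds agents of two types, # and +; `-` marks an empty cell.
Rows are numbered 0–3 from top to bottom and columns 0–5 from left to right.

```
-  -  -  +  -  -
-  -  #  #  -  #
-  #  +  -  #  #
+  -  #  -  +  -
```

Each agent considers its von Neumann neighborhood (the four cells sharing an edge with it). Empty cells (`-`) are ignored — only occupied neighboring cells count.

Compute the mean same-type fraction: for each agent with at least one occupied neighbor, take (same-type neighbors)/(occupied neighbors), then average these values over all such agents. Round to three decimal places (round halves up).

(0,3)+ 0/1
(1,2)# 1/2
(1,3)# 1/2
(1,5)# 1/1
(2,1)# 0/1
(2,2)+ 0/3
(2,4)# 1/2
(2,5)# 2/2
(3,0)+ — no occupied neighbors
(3,2)# 0/1
(3,4)+ 0/1
Sum over 10 agents: 0/1 + 1/2 + 1/2 + 1/1 + 0/1 + 0/3 + 1/2 + 2/2 + 0/1 + 0/1 = 7/2; mean = 7/2 ÷ 10 = 7/20 = 0.35 → 0.350.

0.350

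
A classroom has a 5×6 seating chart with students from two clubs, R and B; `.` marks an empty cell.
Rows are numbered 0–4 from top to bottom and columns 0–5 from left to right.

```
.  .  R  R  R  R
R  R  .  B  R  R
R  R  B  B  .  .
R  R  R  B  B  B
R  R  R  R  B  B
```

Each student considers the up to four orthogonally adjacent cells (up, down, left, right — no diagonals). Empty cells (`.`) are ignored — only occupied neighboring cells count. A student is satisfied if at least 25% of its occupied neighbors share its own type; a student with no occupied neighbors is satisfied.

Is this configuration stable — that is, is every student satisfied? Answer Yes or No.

Yes

(0,2)R 1/1 ✓
(0,3)R 2/3 ✓
(0,4)R 3/3 ✓
(0,5)R 2/2 ✓
(1,0)R 2/2 ✓
(1,1)R 2/2 ✓
(1,3)B 1/3 ✓
(1,4)R 2/3 ✓
(1,5)R 2/2 ✓
(2,0)R 3/3 ✓
(2,1)R 3/4 ✓
(2,2)B 1/3 ✓
(2,3)B 3/3 ✓
(3,0)R 3/3 ✓
(3,1)R 4/4 ✓
(3,2)R 2/4 ✓
(3,3)B 2/4 ✓
(3,4)B 3/3 ✓
(3,5)B 2/2 ✓
(4,0)R 2/2 ✓
(4,1)R 3/3 ✓
(4,2)R 3/3 ✓
(4,3)R 1/3 ✓
(4,4)B 2/3 ✓
(4,5)B 2/2 ✓
All meet the threshold, so the configuration is stable.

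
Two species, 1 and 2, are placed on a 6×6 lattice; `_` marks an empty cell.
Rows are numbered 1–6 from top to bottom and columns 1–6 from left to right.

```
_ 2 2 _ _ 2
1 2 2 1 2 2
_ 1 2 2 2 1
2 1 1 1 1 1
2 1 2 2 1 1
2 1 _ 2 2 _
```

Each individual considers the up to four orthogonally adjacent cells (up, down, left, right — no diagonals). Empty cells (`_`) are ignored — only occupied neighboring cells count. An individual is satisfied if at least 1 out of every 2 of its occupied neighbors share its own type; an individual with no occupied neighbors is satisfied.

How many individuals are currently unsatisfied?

5

(1,2)2 2/2 ✓
(1,3)2 2/2 ✓
(1,6)2 1/1 ✓
(2,1)1 0/1 ✗
(2,2)2 2/4 ✓
(2,3)2 3/4 ✓
(2,4)1 0/3 ✗
(2,5)2 2/3 ✓
(2,6)2 2/3 ✓
(3,2)1 1/3 ✗
(3,3)2 2/4 ✓
(3,4)2 2/4 ✓
(3,5)2 2/4 ✓
(3,6)1 1/3 ✗
(4,1)2 1/2 ✓
(4,2)1 3/4 ✓
(4,3)1 2/4 ✓
(4,4)1 2/4 ✓
(4,5)1 3/4 ✓
(4,6)1 3/3 ✓
(5,1)2 2/3 ✓
(5,2)1 2/4 ✓
(5,3)2 1/3 ✗
(5,4)2 2/4 ✓
(5,5)1 2/4 ✓
(5,6)1 2/2 ✓
(6,1)2 1/2 ✓
(6,2)1 1/2 ✓
(6,4)2 2/2 ✓
(6,5)2 1/2 ✓
Unsatisfied: (2,1), (2,4), (3,2), (3,6), (5,3) — 5 in total.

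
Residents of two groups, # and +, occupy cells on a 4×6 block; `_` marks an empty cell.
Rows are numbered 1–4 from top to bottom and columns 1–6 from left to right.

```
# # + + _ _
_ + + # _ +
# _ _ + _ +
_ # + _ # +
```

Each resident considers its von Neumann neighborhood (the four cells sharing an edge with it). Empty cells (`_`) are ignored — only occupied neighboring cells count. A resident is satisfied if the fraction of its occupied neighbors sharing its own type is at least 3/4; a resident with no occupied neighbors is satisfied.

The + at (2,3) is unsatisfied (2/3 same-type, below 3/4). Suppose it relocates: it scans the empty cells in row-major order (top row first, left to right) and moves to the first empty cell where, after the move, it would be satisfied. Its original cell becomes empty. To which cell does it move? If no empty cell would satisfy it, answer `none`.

(1,5)

Vacating (2,3). Empty cells in order:
  (1,5): 1/1 same-type → satisfied — stop here.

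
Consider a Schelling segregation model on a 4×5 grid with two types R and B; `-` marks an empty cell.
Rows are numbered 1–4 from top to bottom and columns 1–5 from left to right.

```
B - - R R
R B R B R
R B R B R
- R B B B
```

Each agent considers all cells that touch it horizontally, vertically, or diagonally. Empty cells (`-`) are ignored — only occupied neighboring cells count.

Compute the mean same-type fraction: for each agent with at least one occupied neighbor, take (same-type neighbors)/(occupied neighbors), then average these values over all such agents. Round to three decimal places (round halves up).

Row 1: (1,1)B 1/2 · (1,4)R 3/4 · (1,5)R 2/3
Row 2: (2,1)R 1/4 · (2,2)B 2/6 · (2,3)R 2/6 · (2,4)B 1/7 · (2,5)R 3/5
Row 3: (3,1)R 2/4 · (3,2)B 2/7 · (3,3)R 2/8 · (3,4)B 4/8 · (3,5)R 1/5
Row 4: (4,2)R 2/4 · (4,3)B 3/5 · (4,4)B 3/5 · (4,5)B 2/3
Sum over 17 agents: 1/2 + 3/4 + 2/3 + 1/4 + 2/6 + 2/6 + 1/7 + 3/5 + 2/4 + 2/7 + 2/8 + 4/8 + 1/5 + 2/4 + 3/5 + 3/5 + 2/3 = 215/28; mean = 215/28 ÷ 17 = 215/476 = 0.451680… → 0.452.

0.452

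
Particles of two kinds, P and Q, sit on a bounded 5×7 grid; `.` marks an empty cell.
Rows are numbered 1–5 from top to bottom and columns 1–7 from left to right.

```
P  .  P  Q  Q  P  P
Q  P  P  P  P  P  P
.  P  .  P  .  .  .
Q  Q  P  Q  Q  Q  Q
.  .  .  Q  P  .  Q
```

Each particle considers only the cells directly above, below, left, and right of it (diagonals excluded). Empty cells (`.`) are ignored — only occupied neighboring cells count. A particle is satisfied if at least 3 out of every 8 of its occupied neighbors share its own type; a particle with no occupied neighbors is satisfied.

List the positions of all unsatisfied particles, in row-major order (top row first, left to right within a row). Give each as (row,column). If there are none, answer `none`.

(1,1)P 0/1 ✗
(1,3)P 1/2 ✓
(1,4)Q 1/3 ✗
(1,5)Q 1/3 ✗
(1,6)P 2/3 ✓
(1,7)P 2/2 ✓
(2,1)Q 0/2 ✗
(2,2)P 2/3 ✓
(2,3)P 3/3 ✓
(2,4)P 3/4 ✓
(2,5)P 2/3 ✓
(2,6)P 3/3 ✓
(2,7)P 2/2 ✓
(3,2)P 1/2 ✓
(3,4)P 1/2 ✓
(4,1)Q 1/1 ✓
(4,2)Q 1/3 ✗
(4,3)P 0/2 ✗
(4,4)Q 2/4 ✓
(4,5)Q 2/3 ✓
(4,6)Q 2/2 ✓
(4,7)Q 2/2 ✓
(5,4)Q 1/2 ✓
(5,5)P 0/2 ✗
(5,7)Q 1/1 ✓

(1,1), (1,4), (1,5), (2,1), (4,2), (4,3), (5,5)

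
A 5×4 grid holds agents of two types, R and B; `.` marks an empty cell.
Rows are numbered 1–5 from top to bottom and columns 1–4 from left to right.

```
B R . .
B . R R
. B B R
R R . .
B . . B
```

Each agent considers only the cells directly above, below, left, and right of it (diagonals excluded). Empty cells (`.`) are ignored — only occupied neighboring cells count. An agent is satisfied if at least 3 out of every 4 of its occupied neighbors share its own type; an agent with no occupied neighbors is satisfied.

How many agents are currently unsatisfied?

9

Row 1: (1,1)B 1/2 unhappy · (1,2)R 0/1 unhappy
Row 2: (2,1)B 1/1 ok · (2,3)R 1/2 unhappy · (2,4)R 2/2 ok
Row 3: (3,2)B 1/2 unhappy · (3,3)B 1/3 unhappy · (3,4)R 1/2 unhappy
Row 4: (4,1)R 1/2 unhappy · (4,2)R 1/2 unhappy
Row 5: (5,1)B 0/1 unhappy · (5,4)B 0/0 ok
Unsatisfied: (1,1), (1,2), (2,3), (3,2), (3,3), (3,4), (4,1), (4,2), (5,1) — 9 in total.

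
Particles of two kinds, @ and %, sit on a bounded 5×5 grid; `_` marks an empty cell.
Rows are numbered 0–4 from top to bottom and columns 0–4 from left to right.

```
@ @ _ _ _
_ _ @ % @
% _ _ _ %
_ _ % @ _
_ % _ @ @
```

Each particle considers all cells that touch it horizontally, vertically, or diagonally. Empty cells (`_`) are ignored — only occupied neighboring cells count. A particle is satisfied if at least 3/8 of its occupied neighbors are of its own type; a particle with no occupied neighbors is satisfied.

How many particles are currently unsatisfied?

(0,0)@ 1/1 ok
(0,1)@ 2/2 ok
(1,2)@ 1/2 ok
(1,3)% 1/3 unhappy
(1,4)@ 0/2 unhappy
(2,0)% 0/0 ok
(2,4)% 1/3 unhappy
(3,2)% 1/3 unhappy
(3,3)@ 2/4 ok
(4,1)% 1/1 ok
(4,3)@ 2/3 ok
(4,4)@ 2/2 ok
Unsatisfied: (1,3), (1,4), (2,4), (3,2) — 4 in total.

4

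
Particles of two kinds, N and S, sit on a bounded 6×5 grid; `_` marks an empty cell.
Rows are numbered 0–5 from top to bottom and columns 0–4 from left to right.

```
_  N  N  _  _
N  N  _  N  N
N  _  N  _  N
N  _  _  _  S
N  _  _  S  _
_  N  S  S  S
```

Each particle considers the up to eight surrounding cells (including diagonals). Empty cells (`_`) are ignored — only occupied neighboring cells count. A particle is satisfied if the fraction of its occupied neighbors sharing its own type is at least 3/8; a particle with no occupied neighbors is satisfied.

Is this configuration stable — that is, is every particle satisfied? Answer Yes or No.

Yes

(0,1)N 3/3 satisfied
(0,2)N 3/3 satisfied
(1,0)N 3/3 satisfied
(1,1)N 5/5 satisfied
(1,3)N 4/4 satisfied
(1,4)N 2/2 satisfied
(2,0)N 3/3 satisfied
(2,2)N 2/2 satisfied
(2,4)N 2/3 satisfied
(3,0)N 2/2 satisfied
(3,4)S 1/2 satisfied
(4,0)N 2/2 satisfied
(4,3)S 4/4 satisfied
(5,1)N 1/2 satisfied
(5,2)S 2/3 satisfied
(5,3)S 3/3 satisfied
(5,4)S 2/2 satisfied
All meet the threshold, so the configuration is stable.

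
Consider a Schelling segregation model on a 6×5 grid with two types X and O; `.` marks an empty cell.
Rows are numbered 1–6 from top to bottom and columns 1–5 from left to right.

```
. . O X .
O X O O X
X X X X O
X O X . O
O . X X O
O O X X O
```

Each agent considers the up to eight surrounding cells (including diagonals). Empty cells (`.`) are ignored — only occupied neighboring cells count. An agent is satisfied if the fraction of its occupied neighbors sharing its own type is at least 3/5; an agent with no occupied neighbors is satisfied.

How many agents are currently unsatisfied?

17

(1,3)O 2/4 unhappy
(1,4)X 1/4 unhappy
(2,1)O 0/3 unhappy
(2,2)X 3/6 unhappy
(2,3)O 2/7 unhappy
(2,4)O 3/7 unhappy
(2,5)X 2/4 unhappy
(3,1)X 3/5 ok
(3,2)X 5/8 ok
(3,3)X 4/7 unhappy
(3,4)X 3/7 unhappy
(3,5)O 2/4 unhappy
(4,1)X 2/4 unhappy
(4,2)O 1/7 unhappy
(4,3)X 5/6 ok
(4,5)O 2/4 unhappy
(5,1)O 3/4 ok
(5,3)X 4/6 ok
(5,4)X 4/7 unhappy
(5,5)O 2/4 unhappy
(6,1)O 2/2 ok
(6,2)O 2/4 unhappy
(6,3)X 3/4 ok
(6,4)X 3/5 ok
(6,5)O 1/3 unhappy
Unsatisfied: (1,3), (1,4), (2,1), (2,2), (2,3), (2,4), (2,5), (3,3), (3,4), (3,5), (4,1), (4,2), (4,5), (5,4), (5,5), (6,2), (6,5) — 17 in total.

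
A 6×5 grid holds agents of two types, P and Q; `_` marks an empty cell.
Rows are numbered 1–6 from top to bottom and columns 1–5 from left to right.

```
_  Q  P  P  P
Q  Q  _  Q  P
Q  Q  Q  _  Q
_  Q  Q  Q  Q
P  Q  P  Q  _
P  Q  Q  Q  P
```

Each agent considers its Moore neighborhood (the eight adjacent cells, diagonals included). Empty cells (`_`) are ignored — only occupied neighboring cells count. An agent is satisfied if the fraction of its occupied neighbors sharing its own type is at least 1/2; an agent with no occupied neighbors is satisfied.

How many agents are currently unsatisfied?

(1,2)Q 2/3 ✓
(1,3)P 1/4 ✗
(1,4)P 3/4 ✓
(1,5)P 2/3 ✓
(2,1)Q 4/4 ✓
(2,2)Q 5/6 ✓
(2,4)Q 2/6 ✗
(2,5)P 2/4 ✓
(3,1)Q 4/4 ✓
(3,2)Q 6/6 ✓
(3,3)Q 6/6 ✓
(3,5)Q 3/4 ✓
(4,2)Q 5/7 ✓
(4,3)Q 6/7 ✓
(4,4)Q 5/6 ✓
(4,5)Q 3/3 ✓
(5,1)P 1/4 ✗
(5,2)Q 4/7 ✓
(5,3)P 0/8 ✗
(5,4)Q 5/7 ✓
(6,1)P 1/3 ✗
(6,2)Q 2/5 ✗
(6,3)Q 4/5 ✓
(6,4)Q 2/4 ✓
(6,5)P 0/2 ✗
Unsatisfied: (1,3), (2,4), (5,1), (5,3), (6,1), (6,2), (6,5) — 7 in total.

7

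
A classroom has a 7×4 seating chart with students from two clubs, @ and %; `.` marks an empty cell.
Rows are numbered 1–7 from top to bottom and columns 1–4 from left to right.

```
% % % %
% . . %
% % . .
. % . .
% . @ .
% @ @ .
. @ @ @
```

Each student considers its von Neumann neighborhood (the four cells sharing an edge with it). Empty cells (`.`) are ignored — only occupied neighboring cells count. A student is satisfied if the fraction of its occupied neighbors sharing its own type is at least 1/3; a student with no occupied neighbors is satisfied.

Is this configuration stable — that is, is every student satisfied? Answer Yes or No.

Row 1: (1,1)% 2/2 ok · (1,2)% 2/2 ok · (1,3)% 2/2 ok · (1,4)% 2/2 ok
Row 2: (2,1)% 2/2 ok · (2,4)% 1/1 ok
Row 3: (3,1)% 2/2 ok · (3,2)% 2/2 ok
Row 4: (4,2)% 1/1 ok
Row 5: (5,1)% 1/1 ok · (5,3)@ 1/1 ok
Row 6: (6,1)% 1/2 ok · (6,2)@ 2/3 ok · (6,3)@ 3/3 ok
Row 7: (7,2)@ 2/2 ok · (7,3)@ 3/3 ok · (7,4)@ 1/1 ok
All meet the threshold, so the configuration is stable.

Yes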